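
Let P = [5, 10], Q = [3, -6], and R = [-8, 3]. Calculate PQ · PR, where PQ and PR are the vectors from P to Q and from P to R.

138

PQ = Q − P = (-2, -16)
PR = R − P = (-13, -7)
PQ · PR = (-2)·(-13) + (-16)·(-7) = 26 + 112 = 138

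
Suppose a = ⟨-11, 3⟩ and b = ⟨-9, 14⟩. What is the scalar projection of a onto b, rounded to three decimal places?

a · b = (-11)·(-9) + 3·14 = 99 + 42 = 141
|b| = √(81 + 196) = √277 ≈ 16.6433
comp_b a = 141 / √277 ≈ 8.472

8.472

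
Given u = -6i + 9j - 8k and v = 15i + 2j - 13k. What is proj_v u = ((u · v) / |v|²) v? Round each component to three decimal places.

(1.206, 0.161, -1.045)

u · v = (-6)·15 + 9·2 + (-8)·(-13) = -90 + 18 + 104 = 32
|v|² = 225 + 4 + 169 = 398
proj_v u = (32/398) · (15, 2, -13) ≈ (1.206, 0.161, -1.045)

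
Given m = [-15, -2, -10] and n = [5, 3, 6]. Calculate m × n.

i: (-2)·6 - (-10)·3 = -12 - (-30) = 18
j: (-10)·5 - (-15)·6 = -50 - (-90) = 40
k: (-15)·3 - (-2)·5 = -45 - (-10) = -35
m × n = (18, 40, -35)

(18, 40, -35)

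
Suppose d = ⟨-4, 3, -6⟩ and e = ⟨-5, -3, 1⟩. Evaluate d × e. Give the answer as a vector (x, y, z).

i: 3·1 - (-6)·(-3) = 3 - 18 = -15
j: (-6)·(-5) - (-4)·1 = 30 - (-4) = 34
k: (-4)·(-3) - 3·(-5) = 12 - (-15) = 27
d × e = (-15, 34, 27)

(-15, 34, 27)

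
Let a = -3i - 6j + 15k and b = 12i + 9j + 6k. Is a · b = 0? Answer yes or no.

a · b = (-3)·12 + (-6)·9 + 15·6 = -36 - 54 + 90 = 0
Zero, so the vectors are orthogonal.

yes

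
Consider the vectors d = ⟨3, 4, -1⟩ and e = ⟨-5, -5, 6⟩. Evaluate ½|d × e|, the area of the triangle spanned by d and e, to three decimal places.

i: 4·6 - (-1)·(-5) = 24 - 5 = 19
j: (-1)·(-5) - 3·6 = 5 - 18 = -13
k: 3·(-5) - 4·(-5) = -15 - (-20) = 5
d × e = (19, -13, 5)
|d × e| = √(19² + (-13)² + 5²) = √555 ≈ 23.5584
area = ½ · 23.5584 ≈ 11.779

11.779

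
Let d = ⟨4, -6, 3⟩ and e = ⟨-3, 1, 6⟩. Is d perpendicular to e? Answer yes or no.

d · e = 4·(-3) + (-6)·1 + 3·6 = -12 - 6 + 18 = 0
Zero, so the vectors are orthogonal.

yes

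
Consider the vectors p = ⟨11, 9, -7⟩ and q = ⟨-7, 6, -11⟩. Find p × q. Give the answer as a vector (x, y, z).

(-57, 170, 129)

i: 9·(-11) - (-7)·6 = -99 - (-42) = -57
j: (-7)·(-7) - 11·(-11) = 49 - (-121) = 170
k: 11·6 - 9·(-7) = 66 - (-63) = 129
p × q = (-57, 170, 129)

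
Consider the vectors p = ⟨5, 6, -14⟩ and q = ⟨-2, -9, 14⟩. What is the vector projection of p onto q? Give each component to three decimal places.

(1.851, 8.327, -12.954)

p · q = 5·(-2) + 6·(-9) + (-14)·14 = -10 - 54 - 196 = -260
|q|² = 4 + 81 + 196 = 281
proj_q p = (-260/281) · (-2, -9, 14) ≈ (1.851, 8.327, -12.954)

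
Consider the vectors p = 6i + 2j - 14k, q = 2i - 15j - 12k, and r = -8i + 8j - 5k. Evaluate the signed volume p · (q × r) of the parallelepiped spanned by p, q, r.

2694

q × r:
i: (-15)·(-5) - (-12)·8 = 75 - (-96) = 171
j: (-12)·(-8) - 2·(-5) = 96 - (-10) = 106
k: 2·8 - (-15)·(-8) = 16 - 120 = -104
q × r = (171, 106, -104)
p · (q × r) = 6·171 + 2·106 + (-14)·(-104) = 1026 + 212 + 1456 = 2694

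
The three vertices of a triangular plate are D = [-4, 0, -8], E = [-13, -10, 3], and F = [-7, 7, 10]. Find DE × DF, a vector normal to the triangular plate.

(-257, 129, -93)

DE = (-9, -10, 11)
DF = (-3, 7, 18)
i: (-10)·18 - 11·7 = -180 - 77 = -257
j: 11·(-3) - (-9)·18 = -33 - (-162) = 129
k: (-9)·7 - (-10)·(-3) = -63 - 30 = -93
DE × DF = (-257, 129, -93)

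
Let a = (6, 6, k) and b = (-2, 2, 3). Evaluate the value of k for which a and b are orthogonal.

a · b = 6·(-2) + 6·2 + k·3 = 0 + 3k
Set equal to 0: 3k = 0, so k = 0.

0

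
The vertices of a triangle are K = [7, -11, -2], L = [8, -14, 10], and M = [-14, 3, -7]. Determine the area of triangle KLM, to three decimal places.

147.325

KL = (1, -3, 12),  KM = (-21, 14, -5)
i: (-3)·(-5) - 12·14 = 15 - 168 = -153
j: 12·(-21) - 1·(-5) = -252 - (-5) = -247
k: 1·14 - (-3)·(-21) = 14 - 63 = -49
KL × KM = (-153, -247, -49)
|KL × KM| = √86819 ≈ 294.6506
area = ½ · 294.6506 ≈ 147.325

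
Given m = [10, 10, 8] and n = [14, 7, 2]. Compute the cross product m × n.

(-36, 92, -70)

i: 10·2 - 8·7 = 20 - 56 = -36
j: 8·14 - 10·2 = 112 - 20 = 92
k: 10·7 - 10·14 = 70 - 140 = -70
m × n = (-36, 92, -70)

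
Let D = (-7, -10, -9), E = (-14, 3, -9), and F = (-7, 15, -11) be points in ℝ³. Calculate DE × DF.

DE = (-7, 13, 0)
DF = (0, 25, -2)
i: 13·(-2) - 0·25 = -26 - 0 = -26
j: 0·0 - (-7)·(-2) = 0 - 14 = -14
k: (-7)·25 - 13·0 = -175 - 0 = -175
DE × DF = (-26, -14, -175)

(-26, -14, -175)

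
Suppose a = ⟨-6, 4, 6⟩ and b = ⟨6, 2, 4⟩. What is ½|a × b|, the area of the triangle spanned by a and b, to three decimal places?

i: 4·4 - 6·2 = 16 - 12 = 4
j: 6·6 - (-6)·4 = 36 - (-24) = 60
k: (-6)·2 - 4·6 = -12 - 24 = -36
a × b = (4, 60, -36)
|a × b| = √(4² + 60² + (-36)²) = √4912 ≈ 70.0857
area = ½ · 70.0857 ≈ 35.043

35.043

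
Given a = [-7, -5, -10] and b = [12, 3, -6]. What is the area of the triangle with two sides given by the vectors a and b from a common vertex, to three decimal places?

88.551

i: (-5)·(-6) - (-10)·3 = 30 - (-30) = 60
j: (-10)·12 - (-7)·(-6) = -120 - 42 = -162
k: (-7)·3 - (-5)·12 = -21 - (-60) = 39
a × b = (60, -162, 39)
|a × b| = √(60² + (-162)² + 39²) = √31365 ≈ 177.1017
area = ½ · 177.1017 ≈ 88.551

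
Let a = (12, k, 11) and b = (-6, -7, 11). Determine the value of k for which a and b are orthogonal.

a · b = 12·(-6) + k·(-7) + 11·11 = 49 - 7k
Set equal to 0: -7k = -49, so k = 7.

7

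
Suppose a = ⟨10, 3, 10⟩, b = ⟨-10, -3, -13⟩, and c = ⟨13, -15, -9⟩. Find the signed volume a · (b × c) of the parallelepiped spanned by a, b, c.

b × c:
i: (-3)·(-9) - (-13)·(-15) = 27 - 195 = -168
j: (-13)·13 - (-10)·(-9) = -169 - 90 = -259
k: (-10)·(-15) - (-3)·13 = 150 - (-39) = 189
b × c = (-168, -259, 189)
a · (b × c) = 10·(-168) + 3·(-259) + 10·189 = -1680 - 777 + 1890 = -567

-567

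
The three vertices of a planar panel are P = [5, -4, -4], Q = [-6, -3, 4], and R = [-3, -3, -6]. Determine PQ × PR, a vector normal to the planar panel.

PQ = (-11, 1, 8)
PR = (-8, 1, -2)
i: 1·(-2) - 8·1 = -2 - 8 = -10
j: 8·(-8) - (-11)·(-2) = -64 - 22 = -86
k: (-11)·1 - 1·(-8) = -11 - (-8) = -3
PQ × PR = (-10, -86, -3)

(-10, -86, -3)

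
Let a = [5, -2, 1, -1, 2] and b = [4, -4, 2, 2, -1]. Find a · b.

26

a · b = 5·4 + (-2)·(-4) + 1·2 + (-1)·2 + 2·(-1) = 20 + 8 + 2 - 2 - 2 = 26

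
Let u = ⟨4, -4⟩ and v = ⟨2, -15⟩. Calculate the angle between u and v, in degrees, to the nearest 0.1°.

37.4

u · v = 4·2 + (-4)·(-15) = 8 + 60 = 68
|u|² = 16 + 16 = 32,  |u| = √32 ≈ 5.656854
|v|² = 4 + 225 = 229,  |v| = √229 ≈ 15.132746
cos θ = 68 / (5.656854 · 15.132746) ≈ 0.79436
θ = arccos(0.79436) ≈ 37.4°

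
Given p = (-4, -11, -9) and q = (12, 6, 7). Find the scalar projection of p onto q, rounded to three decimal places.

p · q = (-4)·12 + (-11)·6 + (-9)·7 = -48 - 66 - 63 = -177
|q| = √(144 + 36 + 49) = √229 ≈ 15.1327
comp_q p = -177 / √229 ≈ -11.696

-11.696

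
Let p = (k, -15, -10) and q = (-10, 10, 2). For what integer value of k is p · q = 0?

-17

p · q = k·(-10) + (-15)·10 + (-10)·2 = -170 - 10k
Set equal to 0: -10k = 170, so k = -17.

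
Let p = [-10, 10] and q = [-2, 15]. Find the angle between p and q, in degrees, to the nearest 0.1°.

37.4

p · q = (-10)·(-2) + 10·15 = 20 + 150 = 170
|p|² = 100 + 100 = 200,  |p| = √200 ≈ 14.142136
|q|² = 4 + 225 = 229,  |q| = √229 ≈ 15.132746
cos θ = 170 / (14.142136 · 15.132746) ≈ 0.79436
θ = arccos(0.79436) ≈ 37.4°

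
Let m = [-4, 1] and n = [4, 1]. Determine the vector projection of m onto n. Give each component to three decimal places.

m · n = (-4)·4 + 1·1 = -16 + 1 = -15
|n|² = 16 + 1 = 17
proj_n m = (-15/17) · (4, 1) ≈ (-3.529, -0.882)

(-3.529, -0.882)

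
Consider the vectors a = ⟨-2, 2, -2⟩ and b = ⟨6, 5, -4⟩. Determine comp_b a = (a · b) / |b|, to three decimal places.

a · b = (-2)·6 + 2·5 + (-2)·(-4) = -12 + 10 + 8 = 6
|b| = √(36 + 25 + 16) = √77 ≈ 8.7750
comp_b a = 6 / √77 ≈ 0.684

0.684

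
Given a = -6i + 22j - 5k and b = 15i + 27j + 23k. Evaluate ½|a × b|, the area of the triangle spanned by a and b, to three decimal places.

405.251

i: 22·23 - (-5)·27 = 506 - (-135) = 641
j: (-5)·15 - (-6)·23 = -75 - (-138) = 63
k: (-6)·27 - 22·15 = -162 - 330 = -492
a × b = (641, 63, -492)
|a × b| = √(641² + 63² + (-492)²) = √656914 ≈ 810.5023
area = ½ · 810.5023 ≈ 405.251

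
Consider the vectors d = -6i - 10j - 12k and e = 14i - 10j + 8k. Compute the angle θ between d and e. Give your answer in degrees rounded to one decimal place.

d · e = (-6)·14 + (-10)·(-10) + (-12)·8 = -84 + 100 - 96 = -80
|d|² = 36 + 100 + 144 = 280,  |d| = √280 ≈ 16.733201
|e|² = 196 + 100 + 64 = 360,  |e| = √360 ≈ 18.973666
cos θ = -80 / (16.733201 · 18.973666) ≈ -0.25198
θ = arccos(-0.25198) ≈ 104.6°

104.6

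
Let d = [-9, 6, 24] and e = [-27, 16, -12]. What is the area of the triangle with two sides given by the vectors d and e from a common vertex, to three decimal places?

441.530

i: 6·(-12) - 24·16 = -72 - 384 = -456
j: 24·(-27) - (-9)·(-12) = -648 - 108 = -756
k: (-9)·16 - 6·(-27) = -144 - (-162) = 18
d × e = (-456, -756, 18)
|d × e| = √((-456)² + (-756)² + 18²) = √779796 ≈ 883.0606
area = ½ · 883.0606 ≈ 441.530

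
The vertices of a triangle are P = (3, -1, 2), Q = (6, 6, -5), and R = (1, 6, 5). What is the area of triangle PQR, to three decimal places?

39.211

PQ = (3, 7, -7),  PR = (-2, 7, 3)
i: 7·3 - (-7)·7 = 21 - (-49) = 70
j: (-7)·(-2) - 3·3 = 14 - 9 = 5
k: 3·7 - 7·(-2) = 21 - (-14) = 35
PQ × PR = (70, 5, 35)
|PQ × PR| = √6150 ≈ 78.4219
area = ½ · 78.4219 ≈ 39.211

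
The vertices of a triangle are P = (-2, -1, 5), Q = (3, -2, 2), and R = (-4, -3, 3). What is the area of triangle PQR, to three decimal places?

PQ = (5, -1, -3),  PR = (-2, -2, -2)
i: (-1)·(-2) - (-3)·(-2) = 2 - 6 = -4
j: (-3)·(-2) - 5·(-2) = 6 - (-10) = 16
k: 5·(-2) - (-1)·(-2) = -10 - 2 = -12
PQ × PR = (-4, 16, -12)
|PQ × PR| = √416 ≈ 20.3961
area = ½ · 20.3961 ≈ 10.198

10.198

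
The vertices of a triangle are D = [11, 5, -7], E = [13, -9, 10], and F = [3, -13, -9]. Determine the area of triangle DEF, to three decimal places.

194.219

DE = (2, -14, 17),  DF = (-8, -18, -2)
i: (-14)·(-2) - 17·(-18) = 28 - (-306) = 334
j: 17·(-8) - 2·(-2) = -136 - (-4) = -132
k: 2·(-18) - (-14)·(-8) = -36 - 112 = -148
DE × DF = (334, -132, -148)
|DE × DF| = √150884 ≈ 388.4379
area = ½ · 388.4379 ≈ 194.219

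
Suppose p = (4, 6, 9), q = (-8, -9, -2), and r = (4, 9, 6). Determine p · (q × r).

-228

q × r:
i: (-9)·6 - (-2)·9 = -54 - (-18) = -36
j: (-2)·4 - (-8)·6 = -8 - (-48) = 40
k: (-8)·9 - (-9)·4 = -72 - (-36) = -36
q × r = (-36, 40, -36)
p · (q × r) = 4·(-36) + 6·40 + 9·(-36) = -144 + 240 - 324 = -228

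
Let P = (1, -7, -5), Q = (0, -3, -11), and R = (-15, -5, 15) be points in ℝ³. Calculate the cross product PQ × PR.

(92, 116, 62)

PQ = (-1, 4, -6)
PR = (-16, 2, 20)
i: 4·20 - (-6)·2 = 80 - (-12) = 92
j: (-6)·(-16) - (-1)·20 = 96 - (-20) = 116
k: (-1)·2 - 4·(-16) = -2 - (-64) = 62
PQ × PR = (92, 116, 62)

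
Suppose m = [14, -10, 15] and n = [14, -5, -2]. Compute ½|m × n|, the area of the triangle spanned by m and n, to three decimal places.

i: (-10)·(-2) - 15·(-5) = 20 - (-75) = 95
j: 15·14 - 14·(-2) = 210 - (-28) = 238
k: 14·(-5) - (-10)·14 = -70 - (-140) = 70
m × n = (95, 238, 70)
|m × n| = √(95² + 238² + 70²) = √70569 ≈ 265.6483
area = ½ · 265.6483 ≈ 132.824

132.824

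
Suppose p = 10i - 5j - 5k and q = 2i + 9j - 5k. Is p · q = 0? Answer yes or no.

yes

p · q = 10·2 + (-5)·9 + (-5)·(-5) = 20 - 45 + 25 = 0
Zero, so the vectors are orthogonal.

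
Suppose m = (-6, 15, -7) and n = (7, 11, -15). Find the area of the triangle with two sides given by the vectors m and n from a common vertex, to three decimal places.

i: 15·(-15) - (-7)·11 = -225 - (-77) = -148
j: (-7)·7 - (-6)·(-15) = -49 - 90 = -139
k: (-6)·11 - 15·7 = -66 - 105 = -171
m × n = (-148, -139, -171)
|m × n| = √((-148)² + (-139)² + (-171)²) = √70466 ≈ 265.4543
area = ½ · 265.4543 ≈ 132.727

132.727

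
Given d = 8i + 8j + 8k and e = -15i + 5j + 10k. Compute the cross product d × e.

(40, -200, 160)

i: 8·10 - 8·5 = 80 - 40 = 40
j: 8·(-15) - 8·10 = -120 - 80 = -200
k: 8·5 - 8·(-15) = 40 - (-120) = 160
d × e = (40, -200, 160)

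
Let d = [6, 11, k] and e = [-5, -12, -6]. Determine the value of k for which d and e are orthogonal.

d · e = 6·(-5) + 11·(-12) + k·(-6) = -162 - 6k
Set equal to 0: -6k = 162, so k = -27.

-27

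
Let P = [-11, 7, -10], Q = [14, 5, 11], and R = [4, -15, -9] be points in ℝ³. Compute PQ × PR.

PQ = (25, -2, 21)
PR = (15, -22, 1)
i: (-2)·1 - 21·(-22) = -2 - (-462) = 460
j: 21·15 - 25·1 = 315 - 25 = 290
k: 25·(-22) - (-2)·15 = -550 - (-30) = -520
PQ × PR = (460, 290, -520)

(460, 290, -520)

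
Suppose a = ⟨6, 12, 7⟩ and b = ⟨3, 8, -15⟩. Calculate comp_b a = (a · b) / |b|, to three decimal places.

0.521

a · b = 6·3 + 12·8 + 7·(-15) = 18 + 96 - 105 = 9
|b| = √(9 + 64 + 225) = √298 ≈ 17.2627
comp_b a = 9 / √298 ≈ 0.521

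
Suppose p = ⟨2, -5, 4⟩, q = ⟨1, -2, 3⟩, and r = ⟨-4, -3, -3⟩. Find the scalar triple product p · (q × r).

q × r:
i: (-2)·(-3) - 3·(-3) = 6 - (-9) = 15
j: 3·(-4) - 1·(-3) = -12 - (-3) = -9
k: 1·(-3) - (-2)·(-4) = -3 - 8 = -11
q × r = (15, -9, -11)
p · (q × r) = 2·15 + (-5)·(-9) + 4·(-11) = 30 + 45 - 44 = 31

31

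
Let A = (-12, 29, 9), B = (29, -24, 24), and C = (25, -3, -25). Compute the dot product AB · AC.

AB = B − A = (41, -53, 15)
AC = C − A = (37, -32, -34)
AB · AC = 41·37 + (-53)·(-32) + 15·(-34) = 1517 + 1696 - 510 = 2703

2703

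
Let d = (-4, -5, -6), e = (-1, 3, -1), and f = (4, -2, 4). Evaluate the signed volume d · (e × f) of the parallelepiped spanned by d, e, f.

e × f:
i: 3·4 - (-1)·(-2) = 12 - 2 = 10
j: (-1)·4 - (-1)·4 = -4 - (-4) = 0
k: (-1)·(-2) - 3·4 = 2 - 12 = -10
e × f = (10, 0, -10)
d · (e × f) = (-4)·10 + (-5)·0 + (-6)·(-10) = -40 + 0 + 60 = 20

20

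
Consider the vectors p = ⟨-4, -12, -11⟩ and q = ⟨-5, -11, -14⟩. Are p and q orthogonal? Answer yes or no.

p · q = (-4)·(-5) + (-12)·(-11) + (-11)·(-14) = 20 + 132 + 154 = 306
Nonzero, so the vectors are not orthogonal.

no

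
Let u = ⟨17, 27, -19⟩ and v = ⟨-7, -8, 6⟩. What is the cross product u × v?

(10, 31, 53)

i: 27·6 - (-19)·(-8) = 162 - 152 = 10
j: (-19)·(-7) - 17·6 = 133 - 102 = 31
k: 17·(-8) - 27·(-7) = -136 - (-189) = 53
u × v = (10, 31, 53)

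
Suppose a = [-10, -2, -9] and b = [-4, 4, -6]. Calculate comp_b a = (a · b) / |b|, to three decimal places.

a · b = (-10)·(-4) + (-2)·4 + (-9)·(-6) = 40 - 8 + 54 = 86
|b| = √(16 + 16 + 36) = √68 ≈ 8.2462
comp_b a = 86 / √68 ≈ 10.429

10.429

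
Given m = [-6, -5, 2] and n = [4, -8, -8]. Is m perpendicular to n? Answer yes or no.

yes

m · n = (-6)·4 + (-5)·(-8) + 2·(-8) = -24 + 40 - 16 = 0
Zero, so the vectors are orthogonal.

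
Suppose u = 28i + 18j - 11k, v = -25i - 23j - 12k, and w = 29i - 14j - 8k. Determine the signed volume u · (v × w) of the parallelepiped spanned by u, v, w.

-20603

v × w:
i: (-23)·(-8) - (-12)·(-14) = 184 - 168 = 16
j: (-12)·29 - (-25)·(-8) = -348 - 200 = -548
k: (-25)·(-14) - (-23)·29 = 350 - (-667) = 1017
v × w = (16, -548, 1017)
u · (v × w) = 28·16 + 18·(-548) + (-11)·1017 = 448 - 9864 - 11187 = -20603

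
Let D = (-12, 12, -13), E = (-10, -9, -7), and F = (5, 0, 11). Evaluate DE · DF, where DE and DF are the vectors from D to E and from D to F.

430

DE = E − D = (2, -21, 6)
DF = F − D = (17, -12, 24)
DE · DF = 2·17 + (-21)·(-12) + 6·24 = 34 + 252 + 144 = 430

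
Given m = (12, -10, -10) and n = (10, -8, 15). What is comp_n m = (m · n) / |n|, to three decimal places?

m · n = 12·10 + (-10)·(-8) + (-10)·15 = 120 + 80 - 150 = 50
|n| = √(100 + 64 + 225) = √389 ≈ 19.7231
comp_n m = 50 / √389 ≈ 2.535

2.535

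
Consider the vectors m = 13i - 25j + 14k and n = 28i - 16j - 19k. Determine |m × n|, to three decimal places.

1067.233

i: (-25)·(-19) - 14·(-16) = 475 - (-224) = 699
j: 14·28 - 13·(-19) = 392 - (-247) = 639
k: 13·(-16) - (-25)·28 = -208 - (-700) = 492
m × n = (699, 639, 492)
|m × n| = √(699² + 639² + 492²) = √1138986 ≈ 1067.2329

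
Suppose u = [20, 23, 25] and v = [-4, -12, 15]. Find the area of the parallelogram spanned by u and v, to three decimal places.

i: 23·15 - 25·(-12) = 345 - (-300) = 645
j: 25·(-4) - 20·15 = -100 - 300 = -400
k: 20·(-12) - 23·(-4) = -240 - (-92) = -148
u × v = (645, -400, -148)
|u × v| = √(645² + (-400)² + (-148)²) = √597929 ≈ 773.2587

773.259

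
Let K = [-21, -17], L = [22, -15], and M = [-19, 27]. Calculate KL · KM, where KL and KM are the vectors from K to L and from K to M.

174

KL = L − K = (43, 2)
KM = M − K = (2, 44)
KL · KM = 43·2 + 2·44 = 86 + 88 = 174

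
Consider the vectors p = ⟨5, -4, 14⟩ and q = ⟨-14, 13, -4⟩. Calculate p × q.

(-166, -176, 9)

i: (-4)·(-4) - 14·13 = 16 - 182 = -166
j: 14·(-14) - 5·(-4) = -196 - (-20) = -176
k: 5·13 - (-4)·(-14) = 65 - 56 = 9
p × q = (-166, -176, 9)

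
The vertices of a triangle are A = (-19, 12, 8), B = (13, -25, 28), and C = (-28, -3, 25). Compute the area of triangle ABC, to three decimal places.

AB = (32, -37, 20),  AC = (-9, -15, 17)
i: (-37)·17 - 20·(-15) = -629 - (-300) = -329
j: 20·(-9) - 32·17 = -180 - 544 = -724
k: 32·(-15) - (-37)·(-9) = -480 - 333 = -813
AB × AC = (-329, -724, -813)
|AB × AC| = √1293386 ≈ 1137.2713
area = ½ · 1137.2713 ≈ 568.636

568.636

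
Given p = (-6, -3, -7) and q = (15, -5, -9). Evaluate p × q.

(-8, -159, 75)

i: (-3)·(-9) - (-7)·(-5) = 27 - 35 = -8
j: (-7)·15 - (-6)·(-9) = -105 - 54 = -159
k: (-6)·(-5) - (-3)·15 = 30 - (-45) = 75
p × q = (-8, -159, 75)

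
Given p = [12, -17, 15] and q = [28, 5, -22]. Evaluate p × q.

(299, 684, 536)

i: (-17)·(-22) - 15·5 = 374 - 75 = 299
j: 15·28 - 12·(-22) = 420 - (-264) = 684
k: 12·5 - (-17)·28 = 60 - (-476) = 536
p × q = (299, 684, 536)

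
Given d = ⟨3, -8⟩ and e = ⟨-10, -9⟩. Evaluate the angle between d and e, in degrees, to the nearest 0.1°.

d · e = 3·(-10) + (-8)·(-9) = -30 + 72 = 42
|d|² = 9 + 64 = 73,  |d| = √73 ≈ 8.544004
|e|² = 100 + 81 = 181,  |e| = √181 ≈ 13.453624
cos θ = 42 / (8.544004 · 13.453624) ≈ 0.36538
θ = arccos(0.36538) ≈ 68.6°

68.6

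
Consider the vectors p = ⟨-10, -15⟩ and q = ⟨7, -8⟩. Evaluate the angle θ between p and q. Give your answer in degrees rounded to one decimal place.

p · q = (-10)·7 + (-15)·(-8) = -70 + 120 = 50
|p|² = 100 + 225 = 325,  |p| = √325 ≈ 18.027756
|q|² = 49 + 64 = 113,  |q| = √113 ≈ 10.630146
cos θ = 50 / (18.027756 · 10.630146) ≈ 0.26091
θ = arccos(0.26091) ≈ 74.9°

74.9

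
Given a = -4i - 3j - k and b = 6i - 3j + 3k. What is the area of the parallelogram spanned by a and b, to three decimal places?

32.863

i: (-3)·3 - (-1)·(-3) = -9 - 3 = -12
j: (-1)·6 - (-4)·3 = -6 - (-12) = 6
k: (-4)·(-3) - (-3)·6 = 12 - (-18) = 30
a × b = (-12, 6, 30)
|a × b| = √((-12)² + 6² + 30²) = √1080 ≈ 32.8634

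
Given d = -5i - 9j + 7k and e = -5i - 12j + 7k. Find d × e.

(21, 0, 15)

i: (-9)·7 - 7·(-12) = -63 - (-84) = 21
j: 7·(-5) - (-5)·7 = -35 - (-35) = 0
k: (-5)·(-12) - (-9)·(-5) = 60 - 45 = 15
d × e = (21, 0, 15)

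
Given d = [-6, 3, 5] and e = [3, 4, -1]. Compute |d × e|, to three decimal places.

41.219

i: 3·(-1) - 5·4 = -3 - 20 = -23
j: 5·3 - (-6)·(-1) = 15 - 6 = 9
k: (-6)·4 - 3·3 = -24 - 9 = -33
d × e = (-23, 9, -33)
|d × e| = √((-23)² + 9² + (-33)²) = √1699 ≈ 41.2189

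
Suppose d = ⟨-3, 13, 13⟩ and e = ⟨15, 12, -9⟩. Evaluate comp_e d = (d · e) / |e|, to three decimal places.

-0.283

d · e = (-3)·15 + 13·12 + 13·(-9) = -45 + 156 - 117 = -6
|e| = √(225 + 144 + 81) = √450 ≈ 21.2132
comp_e d = -6 / √450 ≈ -0.283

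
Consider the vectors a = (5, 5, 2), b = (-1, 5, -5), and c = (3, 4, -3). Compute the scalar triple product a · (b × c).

-103

b × c:
i: 5·(-3) - (-5)·4 = -15 - (-20) = 5
j: (-5)·3 - (-1)·(-3) = -15 - 3 = -18
k: (-1)·4 - 5·3 = -4 - 15 = -19
b × c = (5, -18, -19)
a · (b × c) = 5·5 + 5·(-18) + 2·(-19) = 25 - 90 - 38 = -103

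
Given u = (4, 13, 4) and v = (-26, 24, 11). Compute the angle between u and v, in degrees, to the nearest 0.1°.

61.3

u · v = 4·(-26) + 13·24 + 4·11 = -104 + 312 + 44 = 252
|u|² = 16 + 169 + 16 = 201,  |u| = √201 ≈ 14.177447
|v|² = 676 + 576 + 121 = 1373,  |v| = √1373 ≈ 37.054015
cos θ = 252 / (14.177447 · 37.054015) ≈ 0.47970
θ = arccos(0.47970) ≈ 61.3°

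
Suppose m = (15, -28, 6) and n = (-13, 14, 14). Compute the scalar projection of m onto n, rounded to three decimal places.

-21.237

m · n = 15·(-13) + (-28)·14 + 6·14 = -195 - 392 + 84 = -503
|n| = √(169 + 196 + 196) = √561 ≈ 23.6854
comp_n m = -503 / √561 ≈ -21.237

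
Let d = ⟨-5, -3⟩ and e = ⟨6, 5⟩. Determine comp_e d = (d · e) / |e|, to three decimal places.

-5.762

d · e = (-5)·6 + (-3)·5 = -30 - 15 = -45
|e| = √(36 + 25) = √61 ≈ 7.8102
comp_e d = -45 / √61 ≈ -5.762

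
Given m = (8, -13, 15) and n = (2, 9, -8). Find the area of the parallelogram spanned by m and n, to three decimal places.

139.287

i: (-13)·(-8) - 15·9 = 104 - 135 = -31
j: 15·2 - 8·(-8) = 30 - (-64) = 94
k: 8·9 - (-13)·2 = 72 - (-26) = 98
m × n = (-31, 94, 98)
|m × n| = √((-31)² + 94² + 98²) = √19401 ≈ 139.2875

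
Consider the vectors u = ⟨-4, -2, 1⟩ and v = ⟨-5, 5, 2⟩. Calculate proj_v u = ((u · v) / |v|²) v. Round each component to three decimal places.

u · v = (-4)·(-5) + (-2)·5 + 1·2 = 20 - 10 + 2 = 12
|v|² = 25 + 25 + 4 = 54
proj_v u = (12/54) · (-5, 5, 2) ≈ (-1.111, 1.111, 0.444)

(-1.111, 1.111, 0.444)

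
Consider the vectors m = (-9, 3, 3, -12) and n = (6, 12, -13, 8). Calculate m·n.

-153

m · n = (-9)·6 + 3·12 + 3·(-13) + (-12)·8 = -54 + 36 - 39 - 96 = -153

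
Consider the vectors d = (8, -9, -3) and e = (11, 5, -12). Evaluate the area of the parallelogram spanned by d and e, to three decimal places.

196.008

i: (-9)·(-12) - (-3)·5 = 108 - (-15) = 123
j: (-3)·11 - 8·(-12) = -33 - (-96) = 63
k: 8·5 - (-9)·11 = 40 - (-99) = 139
d × e = (123, 63, 139)
|d × e| = √(123² + 63² + 139²) = √38419 ≈ 196.0077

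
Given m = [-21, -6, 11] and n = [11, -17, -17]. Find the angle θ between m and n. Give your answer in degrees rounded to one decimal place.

119.3

m · n = (-21)·11 + (-6)·(-17) + 11·(-17) = -231 + 102 - 187 = -316
|m|² = 441 + 36 + 121 = 598,  |m| = √598 ≈ 24.454039
|n|² = 121 + 289 + 289 = 699,  |n| = √699 ≈ 26.438608
cos θ = -316 / (24.454039 · 26.438608) ≈ -0.48876
θ = arccos(-0.48876) ≈ 119.3°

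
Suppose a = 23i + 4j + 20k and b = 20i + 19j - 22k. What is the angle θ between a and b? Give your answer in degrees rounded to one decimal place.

84.9

a · b = 23·20 + 4·19 + 20·(-22) = 460 + 76 - 440 = 96
|a|² = 529 + 16 + 400 = 945,  |a| = √945 ≈ 30.740852
|b|² = 400 + 361 + 484 = 1245,  |b| = √1245 ≈ 35.284558
cos θ = 96 / (30.740852 · 35.284558) ≈ 0.08851
θ = arccos(0.08851) ≈ 84.9°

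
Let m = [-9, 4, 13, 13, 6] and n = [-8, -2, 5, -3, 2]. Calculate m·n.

m · n = (-9)·(-8) + 4·(-2) + 13·5 + 13·(-3) + 6·2 = 72 - 8 + 65 - 39 + 12 = 102

102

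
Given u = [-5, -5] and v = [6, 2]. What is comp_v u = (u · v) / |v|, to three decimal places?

u · v = (-5)·6 + (-5)·2 = -30 - 10 = -40
|v| = √(36 + 4) = √40 ≈ 6.3246
comp_v u = -40 / √40 ≈ -6.325

-6.325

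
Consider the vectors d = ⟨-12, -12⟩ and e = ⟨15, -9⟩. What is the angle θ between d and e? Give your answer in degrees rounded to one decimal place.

d · e = (-12)·15 + (-12)·(-9) = -180 + 108 = -72
|d|² = 144 + 144 = 288,  |d| = √288 ≈ 16.970563
|e|² = 225 + 81 = 306,  |e| = √306 ≈ 17.492856
cos θ = -72 / (16.970563 · 17.492856) ≈ -0.24254
θ = arccos(-0.24254) ≈ 104.0°

104.0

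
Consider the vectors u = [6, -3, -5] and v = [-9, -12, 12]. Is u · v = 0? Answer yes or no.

no

u · v = 6·(-9) + (-3)·(-12) + (-5)·12 = -54 + 36 - 60 = -78
Nonzero, so the vectors are not orthogonal.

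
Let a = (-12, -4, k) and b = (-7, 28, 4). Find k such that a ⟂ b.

a · b = (-12)·(-7) + (-4)·28 + k·4 = -28 + 4k
Set equal to 0: 4k = 28, so k = 7.

7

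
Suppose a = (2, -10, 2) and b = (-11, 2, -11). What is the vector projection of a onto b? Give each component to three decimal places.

a · b = 2·(-11) + (-10)·2 + 2·(-11) = -22 - 20 - 22 = -64
|b|² = 121 + 4 + 121 = 246
proj_b a = (-64/246) · (-11, 2, -11) ≈ (2.862, -0.520, 2.862)

(2.862, -0.520, 2.862)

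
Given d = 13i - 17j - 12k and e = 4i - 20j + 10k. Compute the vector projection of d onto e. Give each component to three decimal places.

d · e = 13·4 + (-17)·(-20) + (-12)·10 = 52 + 340 - 120 = 272
|e|² = 16 + 400 + 100 = 516
proj_e d = (272/516) · (4, -20, 10) ≈ (2.109, -10.543, 5.271)

(2.109, -10.543, 5.271)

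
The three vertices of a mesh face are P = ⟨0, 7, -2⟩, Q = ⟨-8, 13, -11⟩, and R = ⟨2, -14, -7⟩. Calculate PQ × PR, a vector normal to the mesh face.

(-219, -58, 156)

PQ = (-8, 6, -9)
PR = (2, -21, -5)
i: 6·(-5) - (-9)·(-21) = -30 - 189 = -219
j: (-9)·2 - (-8)·(-5) = -18 - 40 = -58
k: (-8)·(-21) - 6·2 = 168 - 12 = 156
PQ × PR = (-219, -58, 156)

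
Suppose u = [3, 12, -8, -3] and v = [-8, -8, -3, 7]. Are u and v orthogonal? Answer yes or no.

no

u · v = 3·(-8) + 12·(-8) + (-8)·(-3) + (-3)·7 = -24 - 96 + 24 - 21 = -117
Nonzero, so the vectors are not orthogonal.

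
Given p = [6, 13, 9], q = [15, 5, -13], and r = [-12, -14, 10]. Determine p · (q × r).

q × r:
i: 5·10 - (-13)·(-14) = 50 - 182 = -132
j: (-13)·(-12) - 15·10 = 156 - 150 = 6
k: 15·(-14) - 5·(-12) = -210 - (-60) = -150
q × r = (-132, 6, -150)
p · (q × r) = 6·(-132) + 13·6 + 9·(-150) = -792 + 78 - 1350 = -2064

-2064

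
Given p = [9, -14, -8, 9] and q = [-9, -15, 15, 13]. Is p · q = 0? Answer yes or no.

p · q = 9·(-9) + (-14)·(-15) + (-8)·15 + 9·13 = -81 + 210 - 120 + 117 = 126
Nonzero, so the vectors are not orthogonal.

no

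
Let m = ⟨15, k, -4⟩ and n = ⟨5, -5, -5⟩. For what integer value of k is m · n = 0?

m · n = 15·5 + k·(-5) + (-4)·(-5) = 95 - 5k
Set equal to 0: -5k = -95, so k = 19.

19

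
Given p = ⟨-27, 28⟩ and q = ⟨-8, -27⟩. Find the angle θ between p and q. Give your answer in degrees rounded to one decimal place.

119.5

p · q = (-27)·(-8) + 28·(-27) = 216 - 756 = -540
|p|² = 729 + 784 = 1513,  |p| = √1513 ≈ 38.897301
|q|² = 64 + 729 = 793,  |q| = √793 ≈ 28.160256
cos θ = -540 / (38.897301 · 28.160256) ≈ -0.49299
θ = arccos(-0.49299) ≈ 119.5°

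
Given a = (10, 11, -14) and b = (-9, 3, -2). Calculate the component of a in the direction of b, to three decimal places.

a · b = 10·(-9) + 11·3 + (-14)·(-2) = -90 + 33 + 28 = -29
|b| = √(81 + 9 + 4) = √94 ≈ 9.6954
comp_b a = -29 / √94 ≈ -2.991

-2.991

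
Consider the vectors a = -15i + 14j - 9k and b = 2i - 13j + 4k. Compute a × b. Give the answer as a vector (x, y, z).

(-61, 42, 167)

i: 14·4 - (-9)·(-13) = 56 - 117 = -61
j: (-9)·2 - (-15)·4 = -18 - (-60) = 42
k: (-15)·(-13) - 14·2 = 195 - 28 = 167
a × b = (-61, 42, 167)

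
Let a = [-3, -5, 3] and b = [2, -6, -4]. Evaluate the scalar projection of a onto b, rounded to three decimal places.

a · b = (-3)·2 + (-5)·(-6) + 3·(-4) = -6 + 30 - 12 = 12
|b| = √(4 + 36 + 16) = √56 ≈ 7.4833
comp_b a = 12 / √56 ≈ 1.604

1.604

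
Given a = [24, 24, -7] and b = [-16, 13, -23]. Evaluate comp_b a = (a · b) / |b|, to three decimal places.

2.881

a · b = 24·(-16) + 24·13 + (-7)·(-23) = -384 + 312 + 161 = 89
|b| = √(256 + 169 + 529) = √954 ≈ 30.8869
comp_b a = 89 / √954 ≈ 2.881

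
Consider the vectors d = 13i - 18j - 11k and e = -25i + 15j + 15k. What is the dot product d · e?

-760

d · e = 13·(-25) + (-18)·15 + (-11)·15 = -325 - 270 - 165 = -760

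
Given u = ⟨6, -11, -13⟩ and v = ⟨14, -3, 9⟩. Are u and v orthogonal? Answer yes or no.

yes

u · v = 6·14 + (-11)·(-3) + (-13)·9 = 84 + 33 - 117 = 0
Zero, so the vectors are orthogonal.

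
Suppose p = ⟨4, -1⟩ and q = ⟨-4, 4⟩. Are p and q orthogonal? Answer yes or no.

p · q = 4·(-4) + (-1)·4 = -16 - 4 = -20
Nonzero, so the vectors are not orthogonal.

no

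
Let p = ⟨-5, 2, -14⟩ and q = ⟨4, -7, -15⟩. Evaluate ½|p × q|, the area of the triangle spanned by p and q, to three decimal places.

92.566

i: 2·(-15) - (-14)·(-7) = -30 - 98 = -128
j: (-14)·4 - (-5)·(-15) = -56 - 75 = -131
k: (-5)·(-7) - 2·4 = 35 - 8 = 27
p × q = (-128, -131, 27)
|p × q| = √((-128)² + (-131)² + 27²) = √34274 ≈ 185.1324
area = ½ · 185.1324 ≈ 92.566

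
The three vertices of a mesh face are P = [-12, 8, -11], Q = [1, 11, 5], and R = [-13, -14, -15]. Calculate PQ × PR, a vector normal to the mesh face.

PQ = (13, 3, 16)
PR = (-1, -22, -4)
i: 3·(-4) - 16·(-22) = -12 - (-352) = 340
j: 16·(-1) - 13·(-4) = -16 - (-52) = 36
k: 13·(-22) - 3·(-1) = -286 - (-3) = -283
PQ × PR = (340, 36, -283)

(340, 36, -283)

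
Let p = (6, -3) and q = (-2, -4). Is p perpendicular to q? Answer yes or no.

p · q = 6·(-2) + (-3)·(-4) = -12 + 12 = 0
Zero, so the vectors are orthogonal.

yes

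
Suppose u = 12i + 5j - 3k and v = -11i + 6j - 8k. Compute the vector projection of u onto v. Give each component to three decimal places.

u · v = 12·(-11) + 5·6 + (-3)·(-8) = -132 + 30 + 24 = -78
|v|² = 121 + 36 + 64 = 221
proj_v u = (-78/221) · (-11, 6, -8) ≈ (3.882, -2.118, 2.824)

(3.882, -2.118, 2.824)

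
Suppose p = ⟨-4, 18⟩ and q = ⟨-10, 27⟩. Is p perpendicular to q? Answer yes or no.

p · q = (-4)·(-10) + 18·27 = 40 + 486 = 526
Nonzero, so the vectors are not orthogonal.

no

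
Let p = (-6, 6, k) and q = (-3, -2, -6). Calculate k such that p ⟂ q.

p · q = (-6)·(-3) + 6·(-2) + k·(-6) = 6 - 6k
Set equal to 0: -6k = -6, so k = 1.

1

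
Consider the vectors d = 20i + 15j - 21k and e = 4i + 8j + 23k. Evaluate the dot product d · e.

d · e = 20·4 + 15·8 + (-21)·23 = 80 + 120 - 483 = -283

-283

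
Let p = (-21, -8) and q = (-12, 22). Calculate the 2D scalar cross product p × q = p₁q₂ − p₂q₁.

(-21)·22 - (-8)·(-12) = -462 - 96 = -558

-558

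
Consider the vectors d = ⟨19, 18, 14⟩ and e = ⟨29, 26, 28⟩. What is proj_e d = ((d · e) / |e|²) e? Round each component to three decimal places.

(17.783, 15.944, 17.170)

d · e = 19·29 + 18·26 + 14·28 = 551 + 468 + 392 = 1411
|e|² = 841 + 676 + 784 = 2301
proj_e d = (1411/2301) · (29, 26, 28) ≈ (17.783, 15.944, 17.170)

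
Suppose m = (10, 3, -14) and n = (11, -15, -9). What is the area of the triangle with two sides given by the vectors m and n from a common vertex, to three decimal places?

i: 3·(-9) - (-14)·(-15) = -27 - 210 = -237
j: (-14)·11 - 10·(-9) = -154 - (-90) = -64
k: 10·(-15) - 3·11 = -150 - 33 = -183
m × n = (-237, -64, -183)
|m × n| = √((-237)² + (-64)² + (-183)²) = √93754 ≈ 306.1927
area = ½ · 306.1927 ≈ 153.096

153.096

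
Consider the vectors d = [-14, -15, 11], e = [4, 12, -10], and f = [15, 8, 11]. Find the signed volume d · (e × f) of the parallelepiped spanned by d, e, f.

-1686

e × f:
i: 12·11 - (-10)·8 = 132 - (-80) = 212
j: (-10)·15 - 4·11 = -150 - 44 = -194
k: 4·8 - 12·15 = 32 - 180 = -148
e × f = (212, -194, -148)
d · (e × f) = (-14)·212 + (-15)·(-194) + 11·(-148) = -2968 + 2910 - 1628 = -1686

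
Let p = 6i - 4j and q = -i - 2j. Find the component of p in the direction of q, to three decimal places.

p · q = 6·(-1) + (-4)·(-2) = -6 + 8 = 2
|q| = √(1 + 4) = √5 ≈ 2.2361
comp_q p = 2 / √5 ≈ 0.894

0.894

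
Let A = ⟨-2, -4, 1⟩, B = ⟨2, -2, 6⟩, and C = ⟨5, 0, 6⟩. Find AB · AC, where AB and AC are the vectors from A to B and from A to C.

61

AB = B − A = (4, 2, 5)
AC = C − A = (7, 4, 5)
AB · AC = 4·7 + 2·4 + 5·5 = 28 + 8 + 25 = 61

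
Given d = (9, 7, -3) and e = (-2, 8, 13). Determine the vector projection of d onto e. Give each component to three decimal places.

d · e = 9·(-2) + 7·8 + (-3)·13 = -18 + 56 - 39 = -1
|e|² = 4 + 64 + 169 = 237
proj_e d = (-1/237) · (-2, 8, 13) ≈ (0.008, -0.034, -0.055)

(0.008, -0.034, -0.055)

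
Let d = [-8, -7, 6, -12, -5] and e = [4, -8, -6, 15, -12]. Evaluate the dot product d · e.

d · e = (-8)·4 + (-7)·(-8) + 6·(-6) + (-12)·15 + (-5)·(-12) = -32 + 56 - 36 - 180 + 60 = -132

-132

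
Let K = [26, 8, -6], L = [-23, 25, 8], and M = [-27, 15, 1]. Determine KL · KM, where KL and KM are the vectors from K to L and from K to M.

2814

KL = L − K = (-49, 17, 14)
KM = M − K = (-53, 7, 7)
KL · KM = (-49)·(-53) + 17·7 + 14·7 = 2597 + 119 + 98 = 2814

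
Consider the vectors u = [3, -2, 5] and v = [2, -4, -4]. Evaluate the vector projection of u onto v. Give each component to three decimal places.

u · v = 3·2 + (-2)·(-4) + 5·(-4) = 6 + 8 - 20 = -6
|v|² = 4 + 16 + 16 = 36
proj_v u = (-6/36) · (2, -4, -4) ≈ (-0.333, 0.667, 0.667)

(-0.333, 0.667, 0.667)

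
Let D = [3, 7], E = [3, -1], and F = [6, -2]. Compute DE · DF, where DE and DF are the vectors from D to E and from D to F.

DE = E − D = (0, -8)
DF = F − D = (3, -9)
DE · DF = 0·3 + (-8)·(-9) = 0 + 72 = 72

72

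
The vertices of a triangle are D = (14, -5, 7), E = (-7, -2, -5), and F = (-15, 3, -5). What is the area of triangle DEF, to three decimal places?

69.601

DE = (-21, 3, -12),  DF = (-29, 8, -12)
i: 3·(-12) - (-12)·8 = -36 - (-96) = 60
j: (-12)·(-29) - (-21)·(-12) = 348 - 252 = 96
k: (-21)·8 - 3·(-29) = -168 - (-87) = -81
DE × DF = (60, 96, -81)
|DE × DF| = √19377 ≈ 139.2013
area = ½ · 139.2013 ≈ 69.601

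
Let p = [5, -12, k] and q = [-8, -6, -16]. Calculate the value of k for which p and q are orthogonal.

p · q = 5·(-8) + (-12)·(-6) + k·(-16) = 32 - 16k
Set equal to 0: -16k = -32, so k = 2.

2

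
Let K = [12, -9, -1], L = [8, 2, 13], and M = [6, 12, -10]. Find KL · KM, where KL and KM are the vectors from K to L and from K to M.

KL = L − K = (-4, 11, 14)
KM = M − K = (-6, 21, -9)
KL · KM = (-4)·(-6) + 11·21 + 14·(-9) = 24 + 231 - 126 = 129

129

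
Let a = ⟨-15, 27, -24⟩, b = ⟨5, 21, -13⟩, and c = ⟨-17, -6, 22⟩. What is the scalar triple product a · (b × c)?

-10611

b × c:
i: 21·22 - (-13)·(-6) = 462 - 78 = 384
j: (-13)·(-17) - 5·22 = 221 - 110 = 111
k: 5·(-6) - 21·(-17) = -30 - (-357) = 327
b × c = (384, 111, 327)
a · (b × c) = (-15)·384 + 27·111 + (-24)·327 = -5760 + 2997 - 7848 = -10611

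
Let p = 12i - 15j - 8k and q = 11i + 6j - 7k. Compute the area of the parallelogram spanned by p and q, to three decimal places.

i: (-15)·(-7) - (-8)·6 = 105 - (-48) = 153
j: (-8)·11 - 12·(-7) = -88 - (-84) = -4
k: 12·6 - (-15)·11 = 72 - (-165) = 237
p × q = (153, -4, 237)
|p × q| = √(153² + (-4)² + 237²) = √79594 ≈ 282.1241

282.124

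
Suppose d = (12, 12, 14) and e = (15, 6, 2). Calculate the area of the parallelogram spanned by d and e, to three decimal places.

i: 12·2 - 14·6 = 24 - 84 = -60
j: 14·15 - 12·2 = 210 - 24 = 186
k: 12·6 - 12·15 = 72 - 180 = -108
d × e = (-60, 186, -108)
|d × e| = √((-60)² + 186² + (-108)²) = √49860 ≈ 223.2935

223.294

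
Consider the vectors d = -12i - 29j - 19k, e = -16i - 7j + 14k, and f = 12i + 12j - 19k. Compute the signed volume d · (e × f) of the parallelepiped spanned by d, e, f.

6416

e × f:
i: (-7)·(-19) - 14·12 = 133 - 168 = -35
j: 14·12 - (-16)·(-19) = 168 - 304 = -136
k: (-16)·12 - (-7)·12 = -192 - (-84) = -108
e × f = (-35, -136, -108)
d · (e × f) = (-12)·(-35) + (-29)·(-136) + (-19)·(-108) = 420 + 3944 + 2052 = 6416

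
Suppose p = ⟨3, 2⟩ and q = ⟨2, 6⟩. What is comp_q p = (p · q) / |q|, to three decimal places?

2.846

p · q = 3·2 + 2·6 = 6 + 12 = 18
|q| = √(4 + 36) = √40 ≈ 6.3246
comp_q p = 18 / √40 ≈ 2.846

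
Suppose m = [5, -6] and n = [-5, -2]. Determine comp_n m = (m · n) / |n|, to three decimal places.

-2.414

m · n = 5·(-5) + (-6)·(-2) = -25 + 12 = -13
|n| = √(25 + 4) = √29 ≈ 5.3852
comp_n m = -13 / √29 ≈ -2.414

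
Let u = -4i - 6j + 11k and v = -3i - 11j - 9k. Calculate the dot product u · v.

-21

u · v = (-4)·(-3) + (-6)·(-11) + 11·(-9) = 12 + 66 - 99 = -21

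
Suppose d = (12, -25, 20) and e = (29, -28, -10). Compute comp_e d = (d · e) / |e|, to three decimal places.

d · e = 12·29 + (-25)·(-28) + 20·(-10) = 348 + 700 - 200 = 848
|e| = √(841 + 784 + 100) = √1725 ≈ 41.5331
comp_e d = 848 / √1725 ≈ 20.417

20.417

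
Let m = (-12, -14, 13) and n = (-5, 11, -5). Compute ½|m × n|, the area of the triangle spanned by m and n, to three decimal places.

124.256

i: (-14)·(-5) - 13·11 = 70 - 143 = -73
j: 13·(-5) - (-12)·(-5) = -65 - 60 = -125
k: (-12)·11 - (-14)·(-5) = -132 - 70 = -202
m × n = (-73, -125, -202)
|m × n| = √((-73)² + (-125)² + (-202)²) = √61758 ≈ 248.5116
area = ½ · 248.5116 ≈ 124.256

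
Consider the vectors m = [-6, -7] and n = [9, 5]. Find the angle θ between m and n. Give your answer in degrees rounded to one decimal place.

159.7

m · n = (-6)·9 + (-7)·5 = -54 - 35 = -89
|m|² = 36 + 49 = 85,  |m| = √85 ≈ 9.219544
|n|² = 81 + 25 = 106,  |n| = √106 ≈ 10.295630
cos θ = -89 / (9.219544 · 10.295630) ≈ -0.93762
θ = arccos(-0.93762) ≈ 159.7°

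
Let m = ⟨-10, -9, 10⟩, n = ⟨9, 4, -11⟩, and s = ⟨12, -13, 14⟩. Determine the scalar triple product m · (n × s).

1542

n × s:
i: 4·14 - (-11)·(-13) = 56 - 143 = -87
j: (-11)·12 - 9·14 = -132 - 126 = -258
k: 9·(-13) - 4·12 = -117 - 48 = -165
n × s = (-87, -258, -165)
m · (n × s) = (-10)·(-87) + (-9)·(-258) + 10·(-165) = 870 + 2322 - 1650 = 1542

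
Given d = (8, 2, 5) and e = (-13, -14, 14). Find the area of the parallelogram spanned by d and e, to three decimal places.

219.839

i: 2·14 - 5·(-14) = 28 - (-70) = 98
j: 5·(-13) - 8·14 = -65 - 112 = -177
k: 8·(-14) - 2·(-13) = -112 - (-26) = -86
d × e = (98, -177, -86)
|d × e| = √(98² + (-177)² + (-86)²) = √48329 ≈ 219.8386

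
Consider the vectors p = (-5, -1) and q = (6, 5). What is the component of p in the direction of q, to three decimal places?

p · q = (-5)·6 + (-1)·5 = -30 - 5 = -35
|q| = √(36 + 25) = √61 ≈ 7.8102
comp_q p = -35 / √61 ≈ -4.481

-4.481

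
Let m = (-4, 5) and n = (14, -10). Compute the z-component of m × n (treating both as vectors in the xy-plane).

(-4)·(-10) - 5·14 = 40 - 70 = -30

-30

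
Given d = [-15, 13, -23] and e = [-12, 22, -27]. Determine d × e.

(155, -129, -174)

i: 13·(-27) - (-23)·22 = -351 - (-506) = 155
j: (-23)·(-12) - (-15)·(-27) = 276 - 405 = -129
k: (-15)·22 - 13·(-12) = -330 - (-156) = -174
d × e = (155, -129, -174)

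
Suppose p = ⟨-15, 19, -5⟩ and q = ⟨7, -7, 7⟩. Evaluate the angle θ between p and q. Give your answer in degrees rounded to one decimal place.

155.6

p · q = (-15)·7 + 19·(-7) + (-5)·7 = -105 - 133 - 35 = -273
|p|² = 225 + 361 + 25 = 611,  |p| = √611 ≈ 24.718414
|q|² = 49 + 49 + 49 = 147,  |q| = √147 ≈ 12.124356
cos θ = -273 / (24.718414 · 12.124356) ≈ -0.91093
θ = arccos(-0.91093) ≈ 155.6°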